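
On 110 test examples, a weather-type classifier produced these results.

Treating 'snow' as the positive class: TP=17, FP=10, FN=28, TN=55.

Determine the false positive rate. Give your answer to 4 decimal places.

FPR = FP/(FP+TN) = 10/(10+55) = 0.1538

0.1538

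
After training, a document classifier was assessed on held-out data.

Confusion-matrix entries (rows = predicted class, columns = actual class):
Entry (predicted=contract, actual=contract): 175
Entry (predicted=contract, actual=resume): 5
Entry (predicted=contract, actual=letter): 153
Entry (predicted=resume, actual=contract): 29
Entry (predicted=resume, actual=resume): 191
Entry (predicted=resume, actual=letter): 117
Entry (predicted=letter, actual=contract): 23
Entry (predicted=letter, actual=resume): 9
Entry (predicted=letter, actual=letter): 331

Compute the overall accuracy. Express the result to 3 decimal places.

Accuracy = trace / total = (175+191+331=697) / 1033 = 697/1033 = 0.675

0.675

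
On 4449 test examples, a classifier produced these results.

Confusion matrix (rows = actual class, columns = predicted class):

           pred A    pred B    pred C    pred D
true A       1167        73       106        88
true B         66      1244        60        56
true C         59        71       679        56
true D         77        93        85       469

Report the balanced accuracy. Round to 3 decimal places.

Balanced accuracy = mean of per-class recall.
  A: recall = 1167/1434 = 0.8138
  B: recall = 1244/1426 = 0.8724
  C: recall = 679/865 = 0.7850
  D: recall = 469/724 = 0.6478
Mean = (0.8138 + 0.8724 + 0.7850 + 0.6478) / 4 = 0.780

0.780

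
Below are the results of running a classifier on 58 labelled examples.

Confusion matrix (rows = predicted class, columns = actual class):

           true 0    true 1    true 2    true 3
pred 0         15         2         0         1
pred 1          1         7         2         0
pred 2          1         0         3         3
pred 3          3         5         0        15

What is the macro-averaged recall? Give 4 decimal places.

Per-class recall (TP/(TP+FN)):
  0: TP=15, FN=1+1+3=5 → 15/20 = 0.75000
  1: TP=7, FN=2+0+5=7 → 7/14 = 0.50000
  2: TP=3, FN=0+2+0=2 → 3/5 = 0.60000
  3: TP=15, FN=1+0+3=4 → 15/19 = 0.78947
Macro-recall = mean = (0.75000 + 0.50000 + 0.60000 + 0.78947) / 4 = 0.6599

0.6599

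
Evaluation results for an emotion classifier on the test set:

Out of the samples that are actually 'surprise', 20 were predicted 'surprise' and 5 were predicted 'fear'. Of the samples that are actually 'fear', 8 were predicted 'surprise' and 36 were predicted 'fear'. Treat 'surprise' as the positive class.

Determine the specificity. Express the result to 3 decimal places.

0.818

Specificity = TN/(TN+FP) = 36/(36+8) = 0.818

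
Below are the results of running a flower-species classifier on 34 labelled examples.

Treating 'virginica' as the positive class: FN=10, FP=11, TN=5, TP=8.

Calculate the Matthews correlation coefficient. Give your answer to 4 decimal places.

MCC = (TP·TN − FP·FN) / √((TP+FP)(TP+FN)(TN+FP)(TN+FN))
Numerator = 8·5 − 11·10 = -70
Denominator = √(19·18·16·15) = √82080 = 286.4961
MCC = -70 / 286.4961 = -0.2443

-0.2443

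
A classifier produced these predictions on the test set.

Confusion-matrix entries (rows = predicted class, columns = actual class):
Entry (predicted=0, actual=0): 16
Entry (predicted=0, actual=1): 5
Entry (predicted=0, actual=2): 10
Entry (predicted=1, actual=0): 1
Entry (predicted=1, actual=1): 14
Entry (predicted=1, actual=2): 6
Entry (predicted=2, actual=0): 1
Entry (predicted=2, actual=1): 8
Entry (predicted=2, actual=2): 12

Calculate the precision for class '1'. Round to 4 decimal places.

precision = TP/(TP+FP).
1: TP=14, FP=1+6=7 → 14/21 = 0.66667

0.6667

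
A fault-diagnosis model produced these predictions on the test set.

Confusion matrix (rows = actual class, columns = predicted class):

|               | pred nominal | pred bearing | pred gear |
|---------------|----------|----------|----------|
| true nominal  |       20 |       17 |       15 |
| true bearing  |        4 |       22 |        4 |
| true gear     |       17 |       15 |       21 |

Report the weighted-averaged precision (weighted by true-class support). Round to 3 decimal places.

Per-class precision (TP/(TP+FP)):
  nominal: TP=20, FP=4+17=21 → 20/41 = 0.4878
  bearing: TP=22, FP=17+15=32 → 22/54 = 0.4074
  gear: TP=21, FP=15+4=19 → 21/40 = 0.5250
Weighted-precision = Σ (supportᵢ/N)·precisionᵢ with N=135: (52/135)·0.4878 + (30/135)·0.4074 + (53/135)·0.5250 = 0.485

0.485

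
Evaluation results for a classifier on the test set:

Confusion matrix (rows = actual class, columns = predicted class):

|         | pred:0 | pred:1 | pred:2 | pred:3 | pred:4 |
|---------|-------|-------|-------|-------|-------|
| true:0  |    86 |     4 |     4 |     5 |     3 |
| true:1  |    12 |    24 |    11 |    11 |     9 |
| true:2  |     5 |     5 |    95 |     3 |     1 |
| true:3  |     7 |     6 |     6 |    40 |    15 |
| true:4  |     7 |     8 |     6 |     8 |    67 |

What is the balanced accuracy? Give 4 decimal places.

0.6623

Balanced accuracy = mean of per-class recall.
  0: recall = 86/102 = 0.84314
  1: recall = 24/67 = 0.35821
  2: recall = 95/109 = 0.87156
  3: recall = 40/74 = 0.54054
  4: recall = 67/96 = 0.69792
Mean = (0.84314 + 0.35821 + 0.87156 + 0.54054 + 0.69792) / 5 = 0.6623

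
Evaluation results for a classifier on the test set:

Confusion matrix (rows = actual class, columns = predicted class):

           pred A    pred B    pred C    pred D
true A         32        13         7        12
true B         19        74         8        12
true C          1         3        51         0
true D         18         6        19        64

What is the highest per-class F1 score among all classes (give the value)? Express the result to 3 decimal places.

0.729

Per-class F1 score (2·TP/(2·TP+FP+FN)):
  A: TP=32, FP=19+1+18=38, FN=13+7+12=32 → 64/134 = 0.4776
  B: TP=74, FP=13+3+6=22, FN=19+8+12=39 → 148/209 = 0.7081
  C: TP=51, FP=7+8+19=34, FN=1+3+0=4 → 102/140 = 0.7286
  D: TP=64, FP=12+12+0=24, FN=18+6+19=43 → 128/195 = 0.6564
Highest is class 'C' with F1 score = 0.729.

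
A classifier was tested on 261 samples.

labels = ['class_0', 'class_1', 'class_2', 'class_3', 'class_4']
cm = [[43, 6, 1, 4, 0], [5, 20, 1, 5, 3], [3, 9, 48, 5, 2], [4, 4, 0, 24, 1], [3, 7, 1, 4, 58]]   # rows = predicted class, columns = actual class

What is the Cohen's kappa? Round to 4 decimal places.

Observed agreement pₒ = trace/N = 193/261 = 0.73946
Expected agreement pₑ = Σ (rowᵢ·colᵢ)/N² = (58·54 + 46·34 + 51·67 + 42·33 + 64·73)/261² = 0.20803
κ = (pₒ − pₑ)/(1 − pₑ) = (0.73946 − 0.20803)/(1 − 0.20803) = 0.6710

0.6710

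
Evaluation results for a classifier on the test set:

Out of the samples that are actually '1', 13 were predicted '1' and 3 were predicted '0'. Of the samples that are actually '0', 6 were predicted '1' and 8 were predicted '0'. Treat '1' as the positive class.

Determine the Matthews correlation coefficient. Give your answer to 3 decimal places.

0.397

MCC = (TP·TN − FP·FN) / √((TP+FP)(TP+FN)(TN+FP)(TN+FN))
Numerator = 13·8 − 6·3 = 86
Denominator = √(19·16·14·11) = √46816 = 216.3701
MCC = 86 / 216.3701 = 0.397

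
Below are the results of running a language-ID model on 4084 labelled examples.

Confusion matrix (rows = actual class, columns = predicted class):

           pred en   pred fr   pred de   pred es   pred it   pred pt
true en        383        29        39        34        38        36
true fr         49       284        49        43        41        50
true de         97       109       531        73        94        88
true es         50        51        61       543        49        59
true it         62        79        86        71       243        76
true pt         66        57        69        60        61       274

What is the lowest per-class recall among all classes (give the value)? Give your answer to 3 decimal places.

0.394

Per-class recall (TP/(TP+FN)):
  en: TP=383, FN=29+39+34+38+36=176 → 383/559 = 0.6852
  fr: TP=284, FN=49+49+43+41+50=232 → 284/516 = 0.5504
  de: TP=531, FN=97+109+73+94+88=461 → 531/992 = 0.5353
  es: TP=543, FN=50+51+61+49+59=270 → 543/813 = 0.6679
  it: TP=243, FN=62+79+86+71+76=374 → 243/617 = 0.3938
  pt: TP=274, FN=66+57+69+60+61=313 → 274/587 = 0.4668
Lowest is class 'it' with recall = 0.394.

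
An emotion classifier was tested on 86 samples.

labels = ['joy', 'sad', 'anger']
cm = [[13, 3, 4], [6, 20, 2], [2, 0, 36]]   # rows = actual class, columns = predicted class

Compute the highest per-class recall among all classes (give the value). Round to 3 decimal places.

Per-class recall (TP/(TP+FN)):
  joy: TP=13, FN=3+4=7 → 13/20 = 0.6500
  sad: TP=20, FN=6+2=8 → 20/28 = 0.7143
  anger: TP=36, FN=2+0=2 → 36/38 = 0.9474
Highest is class 'anger' with recall = 0.947.

0.947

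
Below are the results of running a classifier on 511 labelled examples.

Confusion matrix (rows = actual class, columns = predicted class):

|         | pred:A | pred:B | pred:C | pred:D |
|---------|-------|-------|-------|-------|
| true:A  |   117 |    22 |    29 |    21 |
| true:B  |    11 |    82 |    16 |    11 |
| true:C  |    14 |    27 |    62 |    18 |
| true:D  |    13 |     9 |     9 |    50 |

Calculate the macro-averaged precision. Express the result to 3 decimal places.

0.594

Per-class precision (TP/(TP+FP)):
  A: TP=117, FP=11+14+13=38 → 117/155 = 0.7548
  B: TP=82, FP=22+27+9=58 → 82/140 = 0.5857
  C: TP=62, FP=29+16+9=54 → 62/116 = 0.5345
  D: TP=50, FP=21+11+18=50 → 50/100 = 0.5000
Macro-precision = mean = (0.7548 + 0.5857 + 0.5345 + 0.5000) / 4 = 0.594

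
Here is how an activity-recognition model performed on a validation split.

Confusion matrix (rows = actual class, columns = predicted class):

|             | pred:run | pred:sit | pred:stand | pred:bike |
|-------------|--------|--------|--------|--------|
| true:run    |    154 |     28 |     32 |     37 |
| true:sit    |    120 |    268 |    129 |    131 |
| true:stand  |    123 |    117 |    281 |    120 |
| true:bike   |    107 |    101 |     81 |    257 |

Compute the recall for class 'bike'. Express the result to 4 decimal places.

Take TP from the diagonal, FP from the rest of the 'bike' prediction marginal, FN from the rest of the 'bike' actual marginal.
recall = TP/(TP+FN).
bike: TP=257, FN=107+101+81=289 → 257/546 = 0.47070

0.4707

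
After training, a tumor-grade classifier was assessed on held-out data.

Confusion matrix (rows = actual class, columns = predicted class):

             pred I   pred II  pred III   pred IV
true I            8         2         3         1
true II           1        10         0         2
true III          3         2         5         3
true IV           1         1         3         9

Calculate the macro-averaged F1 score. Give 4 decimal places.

Per-class F1 score (2·TP/(2·TP+FP+FN)):
  I: TP=8, FP=1+3+1=5, FN=2+3+1=6 → 16/27 = 0.59259
  II: TP=10, FP=2+2+1=5, FN=1+0+2=3 → 20/28 = 0.71429
  III: TP=5, FP=3+0+3=6, FN=3+2+3=8 → 10/24 = 0.41667
  IV: TP=9, FP=1+2+3=6, FN=1+1+3=5 → 18/29 = 0.62069
Macro-F1 score = mean = (0.59259 + 0.71429 + 0.41667 + 0.62069) / 4 = 0.5861

0.5861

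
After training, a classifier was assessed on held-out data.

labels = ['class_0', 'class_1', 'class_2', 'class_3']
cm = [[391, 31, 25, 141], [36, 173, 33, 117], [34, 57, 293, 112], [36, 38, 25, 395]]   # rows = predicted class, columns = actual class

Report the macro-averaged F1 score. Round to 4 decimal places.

Per-class F1 score (2·TP/(2·TP+FP+FN)):
  class_0: TP=391, FP=31+25+141=197, FN=36+34+36=106 → 782/1085 = 0.72074
  class_1: TP=173, FP=36+33+117=186, FN=31+57+38=126 → 346/658 = 0.52584
  class_2: TP=293, FP=34+57+112=203, FN=25+33+25=83 → 586/872 = 0.67202
  class_3: TP=395, FP=36+38+25=99, FN=141+117+112=370 → 790/1259 = 0.62748
Macro-F1 score = mean = (0.72074 + 0.52584 + 0.67202 + 0.62748) / 4 = 0.6365

0.6365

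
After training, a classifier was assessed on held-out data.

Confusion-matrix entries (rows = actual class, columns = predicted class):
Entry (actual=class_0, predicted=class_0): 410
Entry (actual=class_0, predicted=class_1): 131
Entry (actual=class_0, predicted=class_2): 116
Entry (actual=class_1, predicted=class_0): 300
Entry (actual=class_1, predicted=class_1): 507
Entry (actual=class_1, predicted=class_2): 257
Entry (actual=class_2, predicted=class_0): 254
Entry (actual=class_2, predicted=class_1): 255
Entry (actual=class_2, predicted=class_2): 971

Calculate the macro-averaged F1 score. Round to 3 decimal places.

0.571

Per-class F1 score (2·TP/(2·TP+FP+FN)):
  class_0: TP=410, FP=300+254=554, FN=131+116=247 → 820/1621 = 0.5059
  class_1: TP=507, FP=131+255=386, FN=300+257=557 → 1014/1957 = 0.5181
  class_2: TP=971, FP=116+257=373, FN=254+255=509 → 1942/2824 = 0.6877
Macro-F1 score = mean = (0.5059 + 0.5181 + 0.6877) / 3 = 0.571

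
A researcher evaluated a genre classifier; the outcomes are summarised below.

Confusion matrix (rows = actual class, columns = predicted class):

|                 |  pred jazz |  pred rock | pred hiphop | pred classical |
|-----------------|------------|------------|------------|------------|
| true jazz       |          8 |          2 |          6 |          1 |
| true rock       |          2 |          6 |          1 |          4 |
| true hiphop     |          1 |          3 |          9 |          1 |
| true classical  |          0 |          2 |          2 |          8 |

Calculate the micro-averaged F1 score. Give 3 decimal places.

Micro-averaging pools counts across classes: ΣTP=31, ΣFP=25, ΣFN=25.
Micro-F1 score = 2·TP/(2·TP+FP+FN) on pooled counts = 0.554 (equals overall accuracy in single-label multiclass).

0.554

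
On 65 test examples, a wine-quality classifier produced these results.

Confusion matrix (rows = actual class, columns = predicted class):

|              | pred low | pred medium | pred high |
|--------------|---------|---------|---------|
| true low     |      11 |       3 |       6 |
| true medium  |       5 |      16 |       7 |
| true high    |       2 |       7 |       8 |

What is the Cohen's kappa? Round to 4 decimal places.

Observed agreement pₒ = trace/N = 35/65 = 0.53846
Expected agreement pₑ = Σ (rowᵢ·colᵢ)/N² = (20·18 + 28·26 + 17·21)/65² = 0.34201
κ = (pₒ − pₑ)/(1 − pₑ) = (0.53846 − 0.34201)/(1 − 0.34201) = 0.2986

0.2986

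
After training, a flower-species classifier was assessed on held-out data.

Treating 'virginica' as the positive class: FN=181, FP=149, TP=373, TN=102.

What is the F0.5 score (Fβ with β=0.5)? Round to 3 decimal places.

Fβ = (1+β²)·TP / ((1+β²)·TP + β²·FN + FP), with β²=1/4
= 1.25·373 / (1.25·373 + 0.25·181 + 149) = 0.706

0.706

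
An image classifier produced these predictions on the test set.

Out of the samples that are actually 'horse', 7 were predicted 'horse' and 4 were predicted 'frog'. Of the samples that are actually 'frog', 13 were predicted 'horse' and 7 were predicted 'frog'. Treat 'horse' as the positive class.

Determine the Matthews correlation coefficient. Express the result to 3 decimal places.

-0.014

MCC = (TP·TN − FP·FN) / √((TP+FP)(TP+FN)(TN+FP)(TN+FN))
Numerator = 7·7 − 13·4 = -3
Denominator = √(20·11·20·11) = √48400 = 220.0000
MCC = -3 / 220.0000 = -0.014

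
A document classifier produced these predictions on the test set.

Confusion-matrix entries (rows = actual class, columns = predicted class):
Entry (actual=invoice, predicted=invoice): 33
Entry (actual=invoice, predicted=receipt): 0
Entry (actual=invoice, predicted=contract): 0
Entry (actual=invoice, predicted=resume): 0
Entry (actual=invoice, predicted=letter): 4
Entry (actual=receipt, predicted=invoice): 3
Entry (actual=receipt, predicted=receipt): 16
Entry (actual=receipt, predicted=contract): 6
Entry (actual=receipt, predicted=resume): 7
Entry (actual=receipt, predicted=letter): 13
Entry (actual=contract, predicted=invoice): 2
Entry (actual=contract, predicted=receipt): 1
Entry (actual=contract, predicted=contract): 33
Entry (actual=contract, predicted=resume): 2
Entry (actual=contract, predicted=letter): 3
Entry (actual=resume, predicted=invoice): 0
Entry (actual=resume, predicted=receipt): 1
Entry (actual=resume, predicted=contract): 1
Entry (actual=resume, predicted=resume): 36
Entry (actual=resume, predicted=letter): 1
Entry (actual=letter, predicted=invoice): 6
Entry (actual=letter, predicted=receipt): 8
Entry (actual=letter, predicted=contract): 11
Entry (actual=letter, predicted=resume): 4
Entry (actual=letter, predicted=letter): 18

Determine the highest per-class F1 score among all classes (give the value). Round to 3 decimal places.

Per-class F1 score (2·TP/(2·TP+FP+FN)):
  invoice: TP=33, FP=3+2+0+6=11, FN=0+0+0+4=4 → 66/81 = 0.8148
  receipt: TP=16, FP=0+1+1+8=10, FN=3+6+7+13=29 → 32/71 = 0.4507
  contract: TP=33, FP=0+6+1+11=18, FN=2+1+2+3=8 → 66/92 = 0.7174
  resume: TP=36, FP=0+7+2+4=13, FN=0+1+1+1=3 → 72/88 = 0.8182
  letter: TP=18, FP=4+13+3+1=21, FN=6+8+11+4=29 → 36/86 = 0.4186
Highest is class 'resume' with F1 score = 0.818.

0.818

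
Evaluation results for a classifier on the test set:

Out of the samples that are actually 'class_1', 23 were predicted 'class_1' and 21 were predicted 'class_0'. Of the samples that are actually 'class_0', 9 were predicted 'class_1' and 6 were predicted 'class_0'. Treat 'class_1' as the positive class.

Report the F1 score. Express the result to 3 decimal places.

Precision = TP/(TP+FP) = 23/32 = 0.7188
Recall = TP/(TP+FN) = 23/44 = 0.5227
F1 = 2·TP/(2·TP+FP+FN) = 46/76 = 0.605

0.605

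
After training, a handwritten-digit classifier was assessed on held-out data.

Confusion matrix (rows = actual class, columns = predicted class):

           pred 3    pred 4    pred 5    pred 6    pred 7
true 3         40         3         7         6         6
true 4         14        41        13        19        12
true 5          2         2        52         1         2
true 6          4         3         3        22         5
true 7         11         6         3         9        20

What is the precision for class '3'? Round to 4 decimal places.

Take TP from the diagonal, FP from the rest of the '3' prediction marginal, FN from the rest of the '3' actual marginal.
precision = TP/(TP+FP).
3: TP=40, FP=14+2+4+11=31 → 40/71 = 0.56338

0.5634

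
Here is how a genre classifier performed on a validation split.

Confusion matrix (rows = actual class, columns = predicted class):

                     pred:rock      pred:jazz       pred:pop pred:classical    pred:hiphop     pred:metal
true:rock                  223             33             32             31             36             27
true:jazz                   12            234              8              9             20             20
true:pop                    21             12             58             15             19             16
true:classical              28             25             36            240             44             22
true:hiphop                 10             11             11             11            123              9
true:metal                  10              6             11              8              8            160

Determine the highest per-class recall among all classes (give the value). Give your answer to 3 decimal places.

0.788

Per-class recall (TP/(TP+FN)):
  rock: TP=223, FN=33+32+31+36+27=159 → 223/382 = 0.5838
  jazz: TP=234, FN=12+8+9+20+20=69 → 234/303 = 0.7723
  pop: TP=58, FN=21+12+15+19+16=83 → 58/141 = 0.4113
  classical: TP=240, FN=28+25+36+44+22=155 → 240/395 = 0.6076
  hiphop: TP=123, FN=10+11+11+11+9=52 → 123/175 = 0.7029
  metal: TP=160, FN=10+6+11+8+8=43 → 160/203 = 0.7882
Highest is class 'metal' with recall = 0.788.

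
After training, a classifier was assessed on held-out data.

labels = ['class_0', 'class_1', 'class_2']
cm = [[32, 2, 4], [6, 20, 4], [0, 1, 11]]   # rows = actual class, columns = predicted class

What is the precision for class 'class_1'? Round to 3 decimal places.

0.870

precision = TP/(TP+FP).
class_1: TP=20, FP=2+1=3 → 20/23 = 0.8696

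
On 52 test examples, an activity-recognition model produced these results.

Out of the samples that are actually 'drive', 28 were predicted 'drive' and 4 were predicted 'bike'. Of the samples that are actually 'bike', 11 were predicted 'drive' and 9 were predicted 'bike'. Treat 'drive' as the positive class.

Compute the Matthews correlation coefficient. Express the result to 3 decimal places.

0.365

MCC = (TP·TN − FP·FN) / √((TP+FP)(TP+FN)(TN+FP)(TN+FN))
Numerator = 28·9 − 11·4 = 208
Denominator = √(39·32·20·13) = √324480 = 569.6315
MCC = 208 / 569.6315 = 0.365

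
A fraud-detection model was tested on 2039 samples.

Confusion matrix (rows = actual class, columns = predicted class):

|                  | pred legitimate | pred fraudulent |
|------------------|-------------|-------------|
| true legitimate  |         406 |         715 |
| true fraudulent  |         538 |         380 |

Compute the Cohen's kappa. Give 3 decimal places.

-0.220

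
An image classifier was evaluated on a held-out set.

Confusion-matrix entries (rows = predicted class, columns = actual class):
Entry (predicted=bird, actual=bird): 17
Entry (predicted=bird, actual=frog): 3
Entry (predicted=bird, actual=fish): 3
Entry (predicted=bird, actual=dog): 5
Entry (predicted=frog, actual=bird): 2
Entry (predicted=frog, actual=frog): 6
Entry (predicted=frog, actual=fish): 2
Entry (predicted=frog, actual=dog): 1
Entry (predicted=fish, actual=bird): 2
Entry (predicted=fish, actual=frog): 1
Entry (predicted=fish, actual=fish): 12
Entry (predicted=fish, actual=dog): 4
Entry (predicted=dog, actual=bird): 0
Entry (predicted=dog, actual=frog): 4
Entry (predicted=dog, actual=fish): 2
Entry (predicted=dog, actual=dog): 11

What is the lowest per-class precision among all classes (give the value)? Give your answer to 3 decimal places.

0.545

Per-class precision (TP/(TP+FP)):
  bird: TP=17, FP=3+3+5=11 → 17/28 = 0.6071
  frog: TP=6, FP=2+2+1=5 → 6/11 = 0.5455
  fish: TP=12, FP=2+1+4=7 → 12/19 = 0.6316
  dog: TP=11, FP=0+4+2=6 → 11/17 = 0.6471
Lowest is class 'frog' with precision = 0.545.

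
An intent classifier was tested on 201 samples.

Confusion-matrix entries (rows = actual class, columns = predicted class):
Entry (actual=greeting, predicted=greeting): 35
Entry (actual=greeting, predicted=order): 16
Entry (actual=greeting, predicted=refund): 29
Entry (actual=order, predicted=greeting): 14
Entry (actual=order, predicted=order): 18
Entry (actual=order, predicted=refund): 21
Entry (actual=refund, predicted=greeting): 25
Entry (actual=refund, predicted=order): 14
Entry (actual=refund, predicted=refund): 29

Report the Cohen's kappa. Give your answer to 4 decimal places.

0.0996

Observed agreement pₒ = trace/N = 82/201 = 0.40796
Expected agreement pₑ = Σ (rowᵢ·colᵢ)/N² = (80·74 + 53·48 + 68·79)/201² = 0.34247
κ = (pₒ − pₑ)/(1 − pₑ) = (0.40796 − 0.34247)/(1 − 0.34247) = 0.0996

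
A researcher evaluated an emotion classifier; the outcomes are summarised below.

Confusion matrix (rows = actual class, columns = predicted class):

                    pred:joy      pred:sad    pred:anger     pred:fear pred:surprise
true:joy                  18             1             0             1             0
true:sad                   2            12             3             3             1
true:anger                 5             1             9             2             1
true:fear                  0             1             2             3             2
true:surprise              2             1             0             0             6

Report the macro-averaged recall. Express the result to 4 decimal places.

0.6026

Per-class recall (TP/(TP+FN)):
  joy: TP=18, FN=1+0+1+0=2 → 18/20 = 0.90000
  sad: TP=12, FN=2+3+3+1=9 → 12/21 = 0.57143
  anger: TP=9, FN=5+1+2+1=9 → 9/18 = 0.50000
  fear: TP=3, FN=0+1+2+2=5 → 3/8 = 0.37500
  surprise: TP=6, FN=2+1+0+0=3 → 6/9 = 0.66667
Macro-recall = mean = (0.90000 + 0.57143 + 0.50000 + 0.37500 + 0.66667) / 5 = 0.6026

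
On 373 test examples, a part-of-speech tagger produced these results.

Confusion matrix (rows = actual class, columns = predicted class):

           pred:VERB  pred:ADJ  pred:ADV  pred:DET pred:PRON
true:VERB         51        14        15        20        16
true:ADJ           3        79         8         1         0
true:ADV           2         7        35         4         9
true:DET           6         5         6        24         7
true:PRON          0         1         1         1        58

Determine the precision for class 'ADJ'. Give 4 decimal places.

precision = TP/(TP+FP).
ADJ: TP=79, FP=14+7+5+1=27 → 79/106 = 0.74528

0.7453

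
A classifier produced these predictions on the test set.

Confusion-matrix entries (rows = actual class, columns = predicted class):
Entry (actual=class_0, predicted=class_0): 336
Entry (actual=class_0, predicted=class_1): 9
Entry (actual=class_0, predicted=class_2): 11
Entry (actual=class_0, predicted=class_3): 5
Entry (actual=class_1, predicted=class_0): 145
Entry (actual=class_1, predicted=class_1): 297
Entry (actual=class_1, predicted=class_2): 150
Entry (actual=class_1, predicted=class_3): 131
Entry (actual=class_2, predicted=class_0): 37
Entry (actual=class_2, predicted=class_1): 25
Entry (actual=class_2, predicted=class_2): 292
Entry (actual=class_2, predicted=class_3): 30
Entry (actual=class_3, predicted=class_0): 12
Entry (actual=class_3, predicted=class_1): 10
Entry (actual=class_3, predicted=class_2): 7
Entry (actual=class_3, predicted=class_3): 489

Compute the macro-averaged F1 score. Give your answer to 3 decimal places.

Per-class F1 score (2·TP/(2·TP+FP+FN)):
  class_0: TP=336, FP=145+37+12=194, FN=9+11+5=25 → 672/891 = 0.7542
  class_1: TP=297, FP=9+25+10=44, FN=145+150+131=426 → 594/1064 = 0.5583
  class_2: TP=292, FP=11+150+7=168, FN=37+25+30=92 → 584/844 = 0.6919
  class_3: TP=489, FP=5+131+30=166, FN=12+10+7=29 → 978/1173 = 0.8338
Macro-F1 score = mean = (0.7542 + 0.5583 + 0.6919 + 0.8338) / 4 = 0.710

0.710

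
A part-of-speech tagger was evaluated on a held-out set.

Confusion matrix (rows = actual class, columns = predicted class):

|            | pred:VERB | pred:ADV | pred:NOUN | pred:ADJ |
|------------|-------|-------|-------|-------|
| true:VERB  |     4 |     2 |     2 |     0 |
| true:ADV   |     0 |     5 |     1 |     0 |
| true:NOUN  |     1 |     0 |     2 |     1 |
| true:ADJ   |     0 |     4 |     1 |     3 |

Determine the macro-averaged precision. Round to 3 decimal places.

Per-class precision (TP/(TP+FP)):
  VERB: TP=4, FP=0+1+0=1 → 4/5 = 0.8000
  ADV: TP=5, FP=2+0+4=6 → 5/11 = 0.4545
  NOUN: TP=2, FP=2+1+1=4 → 2/6 = 0.3333
  ADJ: TP=3, FP=0+0+1=1 → 3/4 = 0.7500
Macro-precision = mean = (0.8000 + 0.4545 + 0.3333 + 0.7500) / 4 = 0.584

0.584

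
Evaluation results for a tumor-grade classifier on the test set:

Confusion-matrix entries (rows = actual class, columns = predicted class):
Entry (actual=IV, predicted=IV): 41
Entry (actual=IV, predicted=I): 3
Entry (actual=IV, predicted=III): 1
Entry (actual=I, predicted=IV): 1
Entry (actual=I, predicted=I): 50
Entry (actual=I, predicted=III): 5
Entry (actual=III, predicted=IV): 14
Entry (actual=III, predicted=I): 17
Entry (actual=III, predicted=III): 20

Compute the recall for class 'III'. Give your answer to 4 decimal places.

0.3922

One-vs-rest for 'III': TP = diagonal; FP = other classes predicted 'III'; FN = 'III' predicted as other.
recall = TP/(TP+FN).
III: TP=20, FN=14+17=31 → 20/51 = 0.39216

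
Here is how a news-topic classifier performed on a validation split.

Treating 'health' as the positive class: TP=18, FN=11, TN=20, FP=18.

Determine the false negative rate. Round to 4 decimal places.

FNR = FN/(FN+TP) = 11/(11+18) = 0.3793

0.3793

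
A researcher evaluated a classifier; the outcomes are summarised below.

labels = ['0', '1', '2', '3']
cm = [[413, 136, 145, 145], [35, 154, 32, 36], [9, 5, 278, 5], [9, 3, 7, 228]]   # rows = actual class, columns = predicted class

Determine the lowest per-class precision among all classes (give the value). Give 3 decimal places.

Per-class precision (TP/(TP+FP)):
  0: TP=413, FP=35+9+9=53 → 413/466 = 0.8863
  1: TP=154, FP=136+5+3=144 → 154/298 = 0.5168
  2: TP=278, FP=145+32+7=184 → 278/462 = 0.6017
  3: TP=228, FP=145+36+5=186 → 228/414 = 0.5507
Lowest is class '1' with precision = 0.517.

0.517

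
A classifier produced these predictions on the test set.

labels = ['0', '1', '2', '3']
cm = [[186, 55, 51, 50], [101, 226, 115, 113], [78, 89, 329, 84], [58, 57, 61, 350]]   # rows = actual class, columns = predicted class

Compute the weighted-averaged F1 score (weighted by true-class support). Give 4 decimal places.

0.5420

Per-class F1 score (2·TP/(2·TP+FP+FN)):
  0: TP=186, FP=101+78+58=237, FN=55+51+50=156 → 372/765 = 0.48627
  1: TP=226, FP=55+89+57=201, FN=101+115+113=329 → 452/982 = 0.46029
  2: TP=329, FP=51+115+61=227, FN=78+89+84=251 → 658/1136 = 0.57923
  3: TP=350, FP=50+113+84=247, FN=58+57+61=176 → 700/1123 = 0.62333
Weighted-F1 score = Σ (supportᵢ/N)·F1 scoreᵢ with N=2003: (342/2003)·0.48627 + (555/2003)·0.46029 + (580/2003)·0.57923 + (526/2003)·0.62333 = 0.5420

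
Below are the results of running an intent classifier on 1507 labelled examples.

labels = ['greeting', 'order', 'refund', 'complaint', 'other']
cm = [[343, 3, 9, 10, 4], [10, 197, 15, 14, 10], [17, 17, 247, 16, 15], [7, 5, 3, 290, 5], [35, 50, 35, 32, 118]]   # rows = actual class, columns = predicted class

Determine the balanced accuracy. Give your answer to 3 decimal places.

0.779

Balanced accuracy = mean of per-class recall.
  greeting: recall = 343/369 = 0.9295
  order: recall = 197/246 = 0.8008
  refund: recall = 247/312 = 0.7917
  complaint: recall = 290/310 = 0.9355
  other: recall = 118/270 = 0.4370
Mean = (0.9295 + 0.8008 + 0.7917 + 0.9355 + 0.4370) / 5 = 0.779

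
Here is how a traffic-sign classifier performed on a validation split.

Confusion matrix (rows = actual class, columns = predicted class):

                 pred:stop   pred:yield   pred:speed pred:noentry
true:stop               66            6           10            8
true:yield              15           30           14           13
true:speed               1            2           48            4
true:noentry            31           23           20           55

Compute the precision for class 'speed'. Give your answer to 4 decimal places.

0.5217

One-vs-rest for 'speed': TP = diagonal; FP = other classes predicted 'speed'; FN = 'speed' predicted as other.
precision = TP/(TP+FP).
speed: TP=48, FP=10+14+20=44 → 48/92 = 0.52174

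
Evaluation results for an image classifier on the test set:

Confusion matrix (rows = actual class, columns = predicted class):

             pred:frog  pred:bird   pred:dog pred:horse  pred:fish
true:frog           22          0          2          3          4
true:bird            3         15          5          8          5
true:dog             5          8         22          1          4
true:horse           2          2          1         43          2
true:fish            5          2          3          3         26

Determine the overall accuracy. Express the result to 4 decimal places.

0.6531

Accuracy = trace / total = (22+15+22+43+26=128) / 196 = 128/196 = 0.6531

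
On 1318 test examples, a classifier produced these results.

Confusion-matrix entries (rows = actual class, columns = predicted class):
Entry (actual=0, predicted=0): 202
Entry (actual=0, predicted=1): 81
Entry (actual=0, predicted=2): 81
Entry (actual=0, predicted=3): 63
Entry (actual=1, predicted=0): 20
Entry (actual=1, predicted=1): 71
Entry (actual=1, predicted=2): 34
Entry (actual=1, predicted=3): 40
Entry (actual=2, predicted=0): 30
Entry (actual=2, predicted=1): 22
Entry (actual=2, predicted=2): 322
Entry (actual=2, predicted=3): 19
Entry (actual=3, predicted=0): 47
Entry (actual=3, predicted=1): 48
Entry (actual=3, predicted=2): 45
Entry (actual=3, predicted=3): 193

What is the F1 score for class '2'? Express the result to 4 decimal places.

Take TP from the diagonal, FP from the rest of the '2' prediction marginal, FN from the rest of the '2' actual marginal.
F1 score = 2·TP/(2·TP+FP+FN).
2: TP=322, FP=81+34+45=160, FN=30+22+19=71 → 644/875 = 0.73600

0.7360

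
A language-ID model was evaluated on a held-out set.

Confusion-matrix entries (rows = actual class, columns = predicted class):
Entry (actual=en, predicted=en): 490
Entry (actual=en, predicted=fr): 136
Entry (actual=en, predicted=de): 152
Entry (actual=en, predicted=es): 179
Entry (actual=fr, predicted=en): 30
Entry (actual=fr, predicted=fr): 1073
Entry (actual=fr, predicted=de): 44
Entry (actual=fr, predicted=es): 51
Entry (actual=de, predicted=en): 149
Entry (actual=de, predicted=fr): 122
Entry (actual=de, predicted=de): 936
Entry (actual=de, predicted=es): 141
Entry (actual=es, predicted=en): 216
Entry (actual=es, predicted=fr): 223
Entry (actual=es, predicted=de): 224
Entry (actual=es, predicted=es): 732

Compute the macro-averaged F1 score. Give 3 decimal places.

Per-class F1 score (2·TP/(2·TP+FP+FN)):
  en: TP=490, FP=30+149+216=395, FN=136+152+179=467 → 980/1842 = 0.5320
  fr: TP=1073, FP=136+122+223=481, FN=30+44+51=125 → 2146/2752 = 0.7798
  de: TP=936, FP=152+44+224=420, FN=149+122+141=412 → 1872/2704 = 0.6923
  es: TP=732, FP=179+51+141=371, FN=216+223+224=663 → 1464/2498 = 0.5861
Macro-F1 score = mean = (0.5320 + 0.7798 + 0.6923 + 0.5861) / 4 = 0.648

0.648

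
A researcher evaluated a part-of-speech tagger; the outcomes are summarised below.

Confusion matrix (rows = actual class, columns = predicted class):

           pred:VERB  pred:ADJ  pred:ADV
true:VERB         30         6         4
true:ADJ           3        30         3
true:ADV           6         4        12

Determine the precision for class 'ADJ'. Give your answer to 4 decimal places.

Treat 'ADJ' as positive and all other classes as negative.
precision = TP/(TP+FP).
ADJ: TP=30, FP=6+4=10 → 30/40 = 0.75000

0.7500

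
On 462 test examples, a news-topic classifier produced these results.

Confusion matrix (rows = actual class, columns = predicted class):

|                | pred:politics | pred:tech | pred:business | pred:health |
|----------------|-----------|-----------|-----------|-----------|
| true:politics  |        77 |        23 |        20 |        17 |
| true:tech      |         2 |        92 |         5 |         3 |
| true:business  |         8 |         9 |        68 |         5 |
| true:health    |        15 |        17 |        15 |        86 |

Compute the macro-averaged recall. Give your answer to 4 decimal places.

Per-class recall (TP/(TP+FN)):
  politics: TP=77, FN=23+20+17=60 → 77/137 = 0.56204
  tech: TP=92, FN=2+5+3=10 → 92/102 = 0.90196
  business: TP=68, FN=8+9+5=22 → 68/90 = 0.75556
  health: TP=86, FN=15+17+15=47 → 86/133 = 0.64662
Macro-recall = mean = (0.56204 + 0.90196 + 0.75556 + 0.64662) / 4 = 0.7165

0.7165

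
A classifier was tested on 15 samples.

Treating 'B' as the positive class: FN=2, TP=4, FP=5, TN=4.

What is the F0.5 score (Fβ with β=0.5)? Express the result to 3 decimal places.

0.476

Fβ = (1+β²)·TP / ((1+β²)·TP + β²·FN + FP), with β²=1/4
= 1.25·4 / (1.25·4 + 0.25·2 + 5) = 0.476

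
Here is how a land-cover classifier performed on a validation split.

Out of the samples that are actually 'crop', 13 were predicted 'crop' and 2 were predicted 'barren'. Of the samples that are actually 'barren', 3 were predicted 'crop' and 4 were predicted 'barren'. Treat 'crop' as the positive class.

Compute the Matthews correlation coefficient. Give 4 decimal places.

0.4582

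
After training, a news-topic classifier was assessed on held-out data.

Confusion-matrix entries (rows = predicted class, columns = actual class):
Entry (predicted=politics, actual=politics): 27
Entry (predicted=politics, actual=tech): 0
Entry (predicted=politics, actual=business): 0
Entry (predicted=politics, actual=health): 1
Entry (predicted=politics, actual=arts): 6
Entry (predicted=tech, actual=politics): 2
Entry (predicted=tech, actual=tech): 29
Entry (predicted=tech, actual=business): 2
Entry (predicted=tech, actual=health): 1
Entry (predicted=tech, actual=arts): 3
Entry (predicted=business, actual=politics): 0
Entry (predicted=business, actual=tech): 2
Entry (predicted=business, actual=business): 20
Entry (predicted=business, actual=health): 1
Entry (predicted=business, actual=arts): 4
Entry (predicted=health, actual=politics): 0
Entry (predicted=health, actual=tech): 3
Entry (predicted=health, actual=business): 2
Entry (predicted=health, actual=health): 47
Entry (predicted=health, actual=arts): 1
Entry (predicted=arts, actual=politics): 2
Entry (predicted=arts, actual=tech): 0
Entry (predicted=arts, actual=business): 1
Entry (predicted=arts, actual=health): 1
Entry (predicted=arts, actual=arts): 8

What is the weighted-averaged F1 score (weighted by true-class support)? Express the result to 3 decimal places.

Per-class F1 score (2·TP/(2·TP+FP+FN)):
  politics: TP=27, FP=0+0+1+6=7, FN=2+0+0+2=4 → 54/65 = 0.8308
  tech: TP=29, FP=2+2+1+3=8, FN=0+2+3+0=5 → 58/71 = 0.8169
  business: TP=20, FP=0+2+1+4=7, FN=0+2+2+1=5 → 40/52 = 0.7692
  health: TP=47, FP=0+3+2+1=6, FN=1+1+1+1=4 → 94/104 = 0.9038
  arts: TP=8, FP=2+0+1+1=4, FN=6+3+4+1=14 → 16/34 = 0.4706
Weighted-F1 score = Σ (supportᵢ/N)·F1 scoreᵢ with N=163: (31/163)·0.8308 + (34/163)·0.8169 + (25/163)·0.7692 + (51/163)·0.9038 + (22/163)·0.4706 = 0.793

0.793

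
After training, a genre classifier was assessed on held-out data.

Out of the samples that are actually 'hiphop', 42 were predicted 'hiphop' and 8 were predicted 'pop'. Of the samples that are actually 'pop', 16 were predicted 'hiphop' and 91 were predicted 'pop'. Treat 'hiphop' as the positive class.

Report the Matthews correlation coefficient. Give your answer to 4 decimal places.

MCC = (TP·TN − FP·FN) / √((TP+FP)(TP+FN)(TN+FP)(TN+FN))
Numerator = 42·91 − 16·8 = 3694
Denominator = √(58·50·107·99) = √30719700 = 5542.5355
MCC = 3694 / 5542.5355 = 0.6665

0.6665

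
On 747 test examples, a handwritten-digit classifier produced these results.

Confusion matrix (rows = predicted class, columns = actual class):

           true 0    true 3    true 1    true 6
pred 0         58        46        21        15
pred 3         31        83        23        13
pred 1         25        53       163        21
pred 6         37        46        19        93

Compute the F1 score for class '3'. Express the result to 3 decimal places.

0.439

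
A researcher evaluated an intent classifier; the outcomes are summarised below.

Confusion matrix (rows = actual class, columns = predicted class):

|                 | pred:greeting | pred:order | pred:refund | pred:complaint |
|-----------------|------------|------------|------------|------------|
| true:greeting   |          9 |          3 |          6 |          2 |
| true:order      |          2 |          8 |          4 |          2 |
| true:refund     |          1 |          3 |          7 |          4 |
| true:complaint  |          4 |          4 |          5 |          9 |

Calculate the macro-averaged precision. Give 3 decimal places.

0.464

Per-class precision (TP/(TP+FP)):
  greeting: TP=9, FP=2+1+4=7 → 9/16 = 0.5625
  order: TP=8, FP=3+3+4=10 → 8/18 = 0.4444
  refund: TP=7, FP=6+4+5=15 → 7/22 = 0.3182
  complaint: TP=9, FP=2+2+4=8 → 9/17 = 0.5294
Macro-precision = mean = (0.5625 + 0.4444 + 0.3182 + 0.5294) / 4 = 0.464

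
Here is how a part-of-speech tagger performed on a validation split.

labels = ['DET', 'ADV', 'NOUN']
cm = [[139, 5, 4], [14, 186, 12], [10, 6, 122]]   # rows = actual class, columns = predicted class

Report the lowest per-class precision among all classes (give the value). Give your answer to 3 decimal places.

Per-class precision (TP/(TP+FP)):
  DET: TP=139, FP=14+10=24 → 139/163 = 0.8528
  ADV: TP=186, FP=5+6=11 → 186/197 = 0.9442
  NOUN: TP=122, FP=4+12=16 → 122/138 = 0.8841
Lowest is class 'DET' with precision = 0.853.

0.853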